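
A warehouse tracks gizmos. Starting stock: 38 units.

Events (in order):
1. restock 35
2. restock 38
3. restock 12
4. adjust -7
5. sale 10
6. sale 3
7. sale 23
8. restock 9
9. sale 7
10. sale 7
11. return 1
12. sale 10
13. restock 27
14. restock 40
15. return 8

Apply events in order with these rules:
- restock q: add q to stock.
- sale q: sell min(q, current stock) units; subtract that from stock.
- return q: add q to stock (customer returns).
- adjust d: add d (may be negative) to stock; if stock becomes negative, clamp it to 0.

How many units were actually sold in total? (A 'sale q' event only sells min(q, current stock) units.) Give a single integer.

Answer: 60

Derivation:
Processing events:
Start: stock = 38
  Event 1 (restock 35): 38 + 35 = 73
  Event 2 (restock 38): 73 + 38 = 111
  Event 3 (restock 12): 111 + 12 = 123
  Event 4 (adjust -7): 123 + -7 = 116
  Event 5 (sale 10): sell min(10,116)=10. stock: 116 - 10 = 106. total_sold = 10
  Event 6 (sale 3): sell min(3,106)=3. stock: 106 - 3 = 103. total_sold = 13
  Event 7 (sale 23): sell min(23,103)=23. stock: 103 - 23 = 80. total_sold = 36
  Event 8 (restock 9): 80 + 9 = 89
  Event 9 (sale 7): sell min(7,89)=7. stock: 89 - 7 = 82. total_sold = 43
  Event 10 (sale 7): sell min(7,82)=7. stock: 82 - 7 = 75. total_sold = 50
  Event 11 (return 1): 75 + 1 = 76
  Event 12 (sale 10): sell min(10,76)=10. stock: 76 - 10 = 66. total_sold = 60
  Event 13 (restock 27): 66 + 27 = 93
  Event 14 (restock 40): 93 + 40 = 133
  Event 15 (return 8): 133 + 8 = 141
Final: stock = 141, total_sold = 60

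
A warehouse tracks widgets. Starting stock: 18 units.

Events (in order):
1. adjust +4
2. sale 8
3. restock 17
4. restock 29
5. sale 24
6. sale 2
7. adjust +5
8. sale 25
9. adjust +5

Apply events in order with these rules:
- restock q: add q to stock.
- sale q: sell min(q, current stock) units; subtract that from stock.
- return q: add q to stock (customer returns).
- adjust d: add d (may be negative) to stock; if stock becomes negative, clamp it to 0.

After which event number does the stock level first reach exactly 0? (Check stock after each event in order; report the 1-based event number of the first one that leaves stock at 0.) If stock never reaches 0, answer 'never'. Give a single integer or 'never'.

Processing events:
Start: stock = 18
  Event 1 (adjust +4): 18 + 4 = 22
  Event 2 (sale 8): sell min(8,22)=8. stock: 22 - 8 = 14. total_sold = 8
  Event 3 (restock 17): 14 + 17 = 31
  Event 4 (restock 29): 31 + 29 = 60
  Event 5 (sale 24): sell min(24,60)=24. stock: 60 - 24 = 36. total_sold = 32
  Event 6 (sale 2): sell min(2,36)=2. stock: 36 - 2 = 34. total_sold = 34
  Event 7 (adjust +5): 34 + 5 = 39
  Event 8 (sale 25): sell min(25,39)=25. stock: 39 - 25 = 14. total_sold = 59
  Event 9 (adjust +5): 14 + 5 = 19
Final: stock = 19, total_sold = 59

Stock never reaches 0.

Answer: never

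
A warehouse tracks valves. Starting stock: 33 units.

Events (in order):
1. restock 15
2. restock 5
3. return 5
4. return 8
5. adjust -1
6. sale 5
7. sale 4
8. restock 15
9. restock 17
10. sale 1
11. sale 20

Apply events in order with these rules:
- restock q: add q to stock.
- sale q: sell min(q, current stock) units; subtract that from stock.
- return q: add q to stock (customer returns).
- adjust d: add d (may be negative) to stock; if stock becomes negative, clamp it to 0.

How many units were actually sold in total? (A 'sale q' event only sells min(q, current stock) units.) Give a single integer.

Processing events:
Start: stock = 33
  Event 1 (restock 15): 33 + 15 = 48
  Event 2 (restock 5): 48 + 5 = 53
  Event 3 (return 5): 53 + 5 = 58
  Event 4 (return 8): 58 + 8 = 66
  Event 5 (adjust -1): 66 + -1 = 65
  Event 6 (sale 5): sell min(5,65)=5. stock: 65 - 5 = 60. total_sold = 5
  Event 7 (sale 4): sell min(4,60)=4. stock: 60 - 4 = 56. total_sold = 9
  Event 8 (restock 15): 56 + 15 = 71
  Event 9 (restock 17): 71 + 17 = 88
  Event 10 (sale 1): sell min(1,88)=1. stock: 88 - 1 = 87. total_sold = 10
  Event 11 (sale 20): sell min(20,87)=20. stock: 87 - 20 = 67. total_sold = 30
Final: stock = 67, total_sold = 30

Answer: 30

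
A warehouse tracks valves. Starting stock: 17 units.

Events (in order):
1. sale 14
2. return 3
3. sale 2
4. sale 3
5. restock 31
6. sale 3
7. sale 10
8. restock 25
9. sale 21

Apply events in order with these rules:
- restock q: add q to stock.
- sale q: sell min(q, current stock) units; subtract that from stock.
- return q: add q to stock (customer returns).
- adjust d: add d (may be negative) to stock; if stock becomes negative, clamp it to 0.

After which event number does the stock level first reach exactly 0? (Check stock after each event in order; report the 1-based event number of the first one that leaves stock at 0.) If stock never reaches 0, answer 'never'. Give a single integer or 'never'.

Processing events:
Start: stock = 17
  Event 1 (sale 14): sell min(14,17)=14. stock: 17 - 14 = 3. total_sold = 14
  Event 2 (return 3): 3 + 3 = 6
  Event 3 (sale 2): sell min(2,6)=2. stock: 6 - 2 = 4. total_sold = 16
  Event 4 (sale 3): sell min(3,4)=3. stock: 4 - 3 = 1. total_sold = 19
  Event 5 (restock 31): 1 + 31 = 32
  Event 6 (sale 3): sell min(3,32)=3. stock: 32 - 3 = 29. total_sold = 22
  Event 7 (sale 10): sell min(10,29)=10. stock: 29 - 10 = 19. total_sold = 32
  Event 8 (restock 25): 19 + 25 = 44
  Event 9 (sale 21): sell min(21,44)=21. stock: 44 - 21 = 23. total_sold = 53
Final: stock = 23, total_sold = 53

Stock never reaches 0.

Answer: never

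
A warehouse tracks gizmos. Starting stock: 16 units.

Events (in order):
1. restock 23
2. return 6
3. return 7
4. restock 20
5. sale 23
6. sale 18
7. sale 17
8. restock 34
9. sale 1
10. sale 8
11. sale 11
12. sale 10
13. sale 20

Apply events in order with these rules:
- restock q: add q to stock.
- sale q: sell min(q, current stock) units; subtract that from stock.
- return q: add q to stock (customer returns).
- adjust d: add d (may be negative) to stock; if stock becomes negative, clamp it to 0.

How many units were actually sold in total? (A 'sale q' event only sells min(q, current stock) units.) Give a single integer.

Answer: 106

Derivation:
Processing events:
Start: stock = 16
  Event 1 (restock 23): 16 + 23 = 39
  Event 2 (return 6): 39 + 6 = 45
  Event 3 (return 7): 45 + 7 = 52
  Event 4 (restock 20): 52 + 20 = 72
  Event 5 (sale 23): sell min(23,72)=23. stock: 72 - 23 = 49. total_sold = 23
  Event 6 (sale 18): sell min(18,49)=18. stock: 49 - 18 = 31. total_sold = 41
  Event 7 (sale 17): sell min(17,31)=17. stock: 31 - 17 = 14. total_sold = 58
  Event 8 (restock 34): 14 + 34 = 48
  Event 9 (sale 1): sell min(1,48)=1. stock: 48 - 1 = 47. total_sold = 59
  Event 10 (sale 8): sell min(8,47)=8. stock: 47 - 8 = 39. total_sold = 67
  Event 11 (sale 11): sell min(11,39)=11. stock: 39 - 11 = 28. total_sold = 78
  Event 12 (sale 10): sell min(10,28)=10. stock: 28 - 10 = 18. total_sold = 88
  Event 13 (sale 20): sell min(20,18)=18. stock: 18 - 18 = 0. total_sold = 106
Final: stock = 0, total_sold = 106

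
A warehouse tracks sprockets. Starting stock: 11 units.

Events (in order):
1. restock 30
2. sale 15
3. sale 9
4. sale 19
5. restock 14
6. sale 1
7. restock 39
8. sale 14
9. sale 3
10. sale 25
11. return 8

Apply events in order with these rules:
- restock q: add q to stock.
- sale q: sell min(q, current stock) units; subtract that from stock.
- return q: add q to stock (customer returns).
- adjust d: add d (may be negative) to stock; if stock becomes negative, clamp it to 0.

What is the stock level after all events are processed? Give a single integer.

Answer: 18

Derivation:
Processing events:
Start: stock = 11
  Event 1 (restock 30): 11 + 30 = 41
  Event 2 (sale 15): sell min(15,41)=15. stock: 41 - 15 = 26. total_sold = 15
  Event 3 (sale 9): sell min(9,26)=9. stock: 26 - 9 = 17. total_sold = 24
  Event 4 (sale 19): sell min(19,17)=17. stock: 17 - 17 = 0. total_sold = 41
  Event 5 (restock 14): 0 + 14 = 14
  Event 6 (sale 1): sell min(1,14)=1. stock: 14 - 1 = 13. total_sold = 42
  Event 7 (restock 39): 13 + 39 = 52
  Event 8 (sale 14): sell min(14,52)=14. stock: 52 - 14 = 38. total_sold = 56
  Event 9 (sale 3): sell min(3,38)=3. stock: 38 - 3 = 35. total_sold = 59
  Event 10 (sale 25): sell min(25,35)=25. stock: 35 - 25 = 10. total_sold = 84
  Event 11 (return 8): 10 + 8 = 18
Final: stock = 18, total_sold = 84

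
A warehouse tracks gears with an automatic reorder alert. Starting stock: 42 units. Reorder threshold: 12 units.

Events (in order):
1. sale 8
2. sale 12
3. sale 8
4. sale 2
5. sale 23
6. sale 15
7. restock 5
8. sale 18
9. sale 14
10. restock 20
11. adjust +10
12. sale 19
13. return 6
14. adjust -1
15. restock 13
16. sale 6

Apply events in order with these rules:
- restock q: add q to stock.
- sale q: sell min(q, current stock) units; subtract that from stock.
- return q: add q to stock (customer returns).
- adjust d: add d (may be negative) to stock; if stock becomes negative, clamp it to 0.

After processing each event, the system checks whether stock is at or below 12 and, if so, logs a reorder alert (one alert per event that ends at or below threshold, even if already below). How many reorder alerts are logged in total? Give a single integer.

Processing events:
Start: stock = 42
  Event 1 (sale 8): sell min(8,42)=8. stock: 42 - 8 = 34. total_sold = 8
  Event 2 (sale 12): sell min(12,34)=12. stock: 34 - 12 = 22. total_sold = 20
  Event 3 (sale 8): sell min(8,22)=8. stock: 22 - 8 = 14. total_sold = 28
  Event 4 (sale 2): sell min(2,14)=2. stock: 14 - 2 = 12. total_sold = 30
  Event 5 (sale 23): sell min(23,12)=12. stock: 12 - 12 = 0. total_sold = 42
  Event 6 (sale 15): sell min(15,0)=0. stock: 0 - 0 = 0. total_sold = 42
  Event 7 (restock 5): 0 + 5 = 5
  Event 8 (sale 18): sell min(18,5)=5. stock: 5 - 5 = 0. total_sold = 47
  Event 9 (sale 14): sell min(14,0)=0. stock: 0 - 0 = 0. total_sold = 47
  Event 10 (restock 20): 0 + 20 = 20
  Event 11 (adjust +10): 20 + 10 = 30
  Event 12 (sale 19): sell min(19,30)=19. stock: 30 - 19 = 11. total_sold = 66
  Event 13 (return 6): 11 + 6 = 17
  Event 14 (adjust -1): 17 + -1 = 16
  Event 15 (restock 13): 16 + 13 = 29
  Event 16 (sale 6): sell min(6,29)=6. stock: 29 - 6 = 23. total_sold = 72
Final: stock = 23, total_sold = 72

Checking against threshold 12:
  After event 1: stock=34 > 12
  After event 2: stock=22 > 12
  After event 3: stock=14 > 12
  After event 4: stock=12 <= 12 -> ALERT
  After event 5: stock=0 <= 12 -> ALERT
  After event 6: stock=0 <= 12 -> ALERT
  After event 7: stock=5 <= 12 -> ALERT
  After event 8: stock=0 <= 12 -> ALERT
  After event 9: stock=0 <= 12 -> ALERT
  After event 10: stock=20 > 12
  After event 11: stock=30 > 12
  After event 12: stock=11 <= 12 -> ALERT
  After event 13: stock=17 > 12
  After event 14: stock=16 > 12
  After event 15: stock=29 > 12
  After event 16: stock=23 > 12
Alert events: [4, 5, 6, 7, 8, 9, 12]. Count = 7

Answer: 7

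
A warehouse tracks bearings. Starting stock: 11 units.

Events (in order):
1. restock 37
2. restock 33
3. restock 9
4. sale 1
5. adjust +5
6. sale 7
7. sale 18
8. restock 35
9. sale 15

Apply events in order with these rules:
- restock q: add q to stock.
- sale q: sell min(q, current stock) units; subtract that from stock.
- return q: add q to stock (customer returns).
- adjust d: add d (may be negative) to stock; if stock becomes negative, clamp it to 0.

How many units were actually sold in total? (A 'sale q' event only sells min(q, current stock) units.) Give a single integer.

Processing events:
Start: stock = 11
  Event 1 (restock 37): 11 + 37 = 48
  Event 2 (restock 33): 48 + 33 = 81
  Event 3 (restock 9): 81 + 9 = 90
  Event 4 (sale 1): sell min(1,90)=1. stock: 90 - 1 = 89. total_sold = 1
  Event 5 (adjust +5): 89 + 5 = 94
  Event 6 (sale 7): sell min(7,94)=7. stock: 94 - 7 = 87. total_sold = 8
  Event 7 (sale 18): sell min(18,87)=18. stock: 87 - 18 = 69. total_sold = 26
  Event 8 (restock 35): 69 + 35 = 104
  Event 9 (sale 15): sell min(15,104)=15. stock: 104 - 15 = 89. total_sold = 41
Final: stock = 89, total_sold = 41

Answer: 41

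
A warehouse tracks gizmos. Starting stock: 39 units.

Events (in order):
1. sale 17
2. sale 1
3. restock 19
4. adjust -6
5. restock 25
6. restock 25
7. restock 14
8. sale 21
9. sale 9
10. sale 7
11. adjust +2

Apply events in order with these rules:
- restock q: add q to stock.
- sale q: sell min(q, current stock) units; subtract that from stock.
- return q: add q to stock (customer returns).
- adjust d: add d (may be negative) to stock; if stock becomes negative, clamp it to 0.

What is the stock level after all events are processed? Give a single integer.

Processing events:
Start: stock = 39
  Event 1 (sale 17): sell min(17,39)=17. stock: 39 - 17 = 22. total_sold = 17
  Event 2 (sale 1): sell min(1,22)=1. stock: 22 - 1 = 21. total_sold = 18
  Event 3 (restock 19): 21 + 19 = 40
  Event 4 (adjust -6): 40 + -6 = 34
  Event 5 (restock 25): 34 + 25 = 59
  Event 6 (restock 25): 59 + 25 = 84
  Event 7 (restock 14): 84 + 14 = 98
  Event 8 (sale 21): sell min(21,98)=21. stock: 98 - 21 = 77. total_sold = 39
  Event 9 (sale 9): sell min(9,77)=9. stock: 77 - 9 = 68. total_sold = 48
  Event 10 (sale 7): sell min(7,68)=7. stock: 68 - 7 = 61. total_sold = 55
  Event 11 (adjust +2): 61 + 2 = 63
Final: stock = 63, total_sold = 55

Answer: 63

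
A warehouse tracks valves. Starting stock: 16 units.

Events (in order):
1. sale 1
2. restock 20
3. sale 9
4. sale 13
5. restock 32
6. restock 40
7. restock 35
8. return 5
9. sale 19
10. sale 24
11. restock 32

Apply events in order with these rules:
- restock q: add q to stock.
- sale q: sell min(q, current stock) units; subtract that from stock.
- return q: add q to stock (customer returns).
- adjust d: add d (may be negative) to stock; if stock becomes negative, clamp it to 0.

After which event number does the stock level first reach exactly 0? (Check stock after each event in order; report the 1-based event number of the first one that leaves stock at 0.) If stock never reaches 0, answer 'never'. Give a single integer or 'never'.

Answer: never

Derivation:
Processing events:
Start: stock = 16
  Event 1 (sale 1): sell min(1,16)=1. stock: 16 - 1 = 15. total_sold = 1
  Event 2 (restock 20): 15 + 20 = 35
  Event 3 (sale 9): sell min(9,35)=9. stock: 35 - 9 = 26. total_sold = 10
  Event 4 (sale 13): sell min(13,26)=13. stock: 26 - 13 = 13. total_sold = 23
  Event 5 (restock 32): 13 + 32 = 45
  Event 6 (restock 40): 45 + 40 = 85
  Event 7 (restock 35): 85 + 35 = 120
  Event 8 (return 5): 120 + 5 = 125
  Event 9 (sale 19): sell min(19,125)=19. stock: 125 - 19 = 106. total_sold = 42
  Event 10 (sale 24): sell min(24,106)=24. stock: 106 - 24 = 82. total_sold = 66
  Event 11 (restock 32): 82 + 32 = 114
Final: stock = 114, total_sold = 66

Stock never reaches 0.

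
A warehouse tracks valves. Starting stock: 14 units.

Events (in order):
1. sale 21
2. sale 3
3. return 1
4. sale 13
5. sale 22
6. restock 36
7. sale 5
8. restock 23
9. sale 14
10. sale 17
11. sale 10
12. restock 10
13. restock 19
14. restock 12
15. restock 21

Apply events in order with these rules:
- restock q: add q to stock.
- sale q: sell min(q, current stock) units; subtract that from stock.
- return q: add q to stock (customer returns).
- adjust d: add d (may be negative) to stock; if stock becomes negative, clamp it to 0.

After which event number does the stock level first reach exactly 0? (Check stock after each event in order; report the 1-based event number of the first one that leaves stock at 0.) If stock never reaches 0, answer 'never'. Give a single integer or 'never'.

Processing events:
Start: stock = 14
  Event 1 (sale 21): sell min(21,14)=14. stock: 14 - 14 = 0. total_sold = 14
  Event 2 (sale 3): sell min(3,0)=0. stock: 0 - 0 = 0. total_sold = 14
  Event 3 (return 1): 0 + 1 = 1
  Event 4 (sale 13): sell min(13,1)=1. stock: 1 - 1 = 0. total_sold = 15
  Event 5 (sale 22): sell min(22,0)=0. stock: 0 - 0 = 0. total_sold = 15
  Event 6 (restock 36): 0 + 36 = 36
  Event 7 (sale 5): sell min(5,36)=5. stock: 36 - 5 = 31. total_sold = 20
  Event 8 (restock 23): 31 + 23 = 54
  Event 9 (sale 14): sell min(14,54)=14. stock: 54 - 14 = 40. total_sold = 34
  Event 10 (sale 17): sell min(17,40)=17. stock: 40 - 17 = 23. total_sold = 51
  Event 11 (sale 10): sell min(10,23)=10. stock: 23 - 10 = 13. total_sold = 61
  Event 12 (restock 10): 13 + 10 = 23
  Event 13 (restock 19): 23 + 19 = 42
  Event 14 (restock 12): 42 + 12 = 54
  Event 15 (restock 21): 54 + 21 = 75
Final: stock = 75, total_sold = 61

First zero at event 1.

Answer: 1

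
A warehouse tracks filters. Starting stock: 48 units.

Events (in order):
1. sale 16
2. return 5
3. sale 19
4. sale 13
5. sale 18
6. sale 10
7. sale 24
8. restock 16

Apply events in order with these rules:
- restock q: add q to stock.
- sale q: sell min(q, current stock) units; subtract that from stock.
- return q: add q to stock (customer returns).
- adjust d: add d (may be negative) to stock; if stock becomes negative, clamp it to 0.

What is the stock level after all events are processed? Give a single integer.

Answer: 16

Derivation:
Processing events:
Start: stock = 48
  Event 1 (sale 16): sell min(16,48)=16. stock: 48 - 16 = 32. total_sold = 16
  Event 2 (return 5): 32 + 5 = 37
  Event 3 (sale 19): sell min(19,37)=19. stock: 37 - 19 = 18. total_sold = 35
  Event 4 (sale 13): sell min(13,18)=13. stock: 18 - 13 = 5. total_sold = 48
  Event 5 (sale 18): sell min(18,5)=5. stock: 5 - 5 = 0. total_sold = 53
  Event 6 (sale 10): sell min(10,0)=0. stock: 0 - 0 = 0. total_sold = 53
  Event 7 (sale 24): sell min(24,0)=0. stock: 0 - 0 = 0. total_sold = 53
  Event 8 (restock 16): 0 + 16 = 16
Final: stock = 16, total_sold = 53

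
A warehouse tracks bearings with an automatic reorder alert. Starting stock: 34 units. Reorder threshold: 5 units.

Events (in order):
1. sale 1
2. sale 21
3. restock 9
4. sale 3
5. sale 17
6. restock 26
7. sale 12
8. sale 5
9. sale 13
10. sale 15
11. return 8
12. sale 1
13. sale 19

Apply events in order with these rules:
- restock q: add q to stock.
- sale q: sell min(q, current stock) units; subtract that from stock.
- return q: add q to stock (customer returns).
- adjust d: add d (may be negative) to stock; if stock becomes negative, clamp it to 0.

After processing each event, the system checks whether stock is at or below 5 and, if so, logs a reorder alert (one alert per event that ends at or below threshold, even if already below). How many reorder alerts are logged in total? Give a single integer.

Answer: 4

Derivation:
Processing events:
Start: stock = 34
  Event 1 (sale 1): sell min(1,34)=1. stock: 34 - 1 = 33. total_sold = 1
  Event 2 (sale 21): sell min(21,33)=21. stock: 33 - 21 = 12. total_sold = 22
  Event 3 (restock 9): 12 + 9 = 21
  Event 4 (sale 3): sell min(3,21)=3. stock: 21 - 3 = 18. total_sold = 25
  Event 5 (sale 17): sell min(17,18)=17. stock: 18 - 17 = 1. total_sold = 42
  Event 6 (restock 26): 1 + 26 = 27
  Event 7 (sale 12): sell min(12,27)=12. stock: 27 - 12 = 15. total_sold = 54
  Event 8 (sale 5): sell min(5,15)=5. stock: 15 - 5 = 10. total_sold = 59
  Event 9 (sale 13): sell min(13,10)=10. stock: 10 - 10 = 0. total_sold = 69
  Event 10 (sale 15): sell min(15,0)=0. stock: 0 - 0 = 0. total_sold = 69
  Event 11 (return 8): 0 + 8 = 8
  Event 12 (sale 1): sell min(1,8)=1. stock: 8 - 1 = 7. total_sold = 70
  Event 13 (sale 19): sell min(19,7)=7. stock: 7 - 7 = 0. total_sold = 77
Final: stock = 0, total_sold = 77

Checking against threshold 5:
  After event 1: stock=33 > 5
  After event 2: stock=12 > 5
  After event 3: stock=21 > 5
  After event 4: stock=18 > 5
  After event 5: stock=1 <= 5 -> ALERT
  After event 6: stock=27 > 5
  After event 7: stock=15 > 5
  After event 8: stock=10 > 5
  After event 9: stock=0 <= 5 -> ALERT
  After event 10: stock=0 <= 5 -> ALERT
  After event 11: stock=8 > 5
  After event 12: stock=7 > 5
  After event 13: stock=0 <= 5 -> ALERT
Alert events: [5, 9, 10, 13]. Count = 4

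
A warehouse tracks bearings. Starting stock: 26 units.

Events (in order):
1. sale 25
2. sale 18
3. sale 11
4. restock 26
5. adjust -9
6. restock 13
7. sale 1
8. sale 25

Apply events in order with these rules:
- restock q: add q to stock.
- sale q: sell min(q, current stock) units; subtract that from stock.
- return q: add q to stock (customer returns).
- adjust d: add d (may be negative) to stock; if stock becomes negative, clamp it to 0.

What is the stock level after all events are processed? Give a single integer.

Processing events:
Start: stock = 26
  Event 1 (sale 25): sell min(25,26)=25. stock: 26 - 25 = 1. total_sold = 25
  Event 2 (sale 18): sell min(18,1)=1. stock: 1 - 1 = 0. total_sold = 26
  Event 3 (sale 11): sell min(11,0)=0. stock: 0 - 0 = 0. total_sold = 26
  Event 4 (restock 26): 0 + 26 = 26
  Event 5 (adjust -9): 26 + -9 = 17
  Event 6 (restock 13): 17 + 13 = 30
  Event 7 (sale 1): sell min(1,30)=1. stock: 30 - 1 = 29. total_sold = 27
  Event 8 (sale 25): sell min(25,29)=25. stock: 29 - 25 = 4. total_sold = 52
Final: stock = 4, total_sold = 52

Answer: 4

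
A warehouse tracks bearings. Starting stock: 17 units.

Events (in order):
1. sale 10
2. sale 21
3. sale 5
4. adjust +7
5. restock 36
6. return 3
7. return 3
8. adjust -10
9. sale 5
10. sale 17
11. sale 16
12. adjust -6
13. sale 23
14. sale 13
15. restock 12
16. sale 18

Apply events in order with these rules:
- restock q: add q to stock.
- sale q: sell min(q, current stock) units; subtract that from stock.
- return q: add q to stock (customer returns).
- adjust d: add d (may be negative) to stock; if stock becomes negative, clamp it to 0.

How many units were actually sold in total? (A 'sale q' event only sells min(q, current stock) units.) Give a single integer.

Answer: 67

Derivation:
Processing events:
Start: stock = 17
  Event 1 (sale 10): sell min(10,17)=10. stock: 17 - 10 = 7. total_sold = 10
  Event 2 (sale 21): sell min(21,7)=7. stock: 7 - 7 = 0. total_sold = 17
  Event 3 (sale 5): sell min(5,0)=0. stock: 0 - 0 = 0. total_sold = 17
  Event 4 (adjust +7): 0 + 7 = 7
  Event 5 (restock 36): 7 + 36 = 43
  Event 6 (return 3): 43 + 3 = 46
  Event 7 (return 3): 46 + 3 = 49
  Event 8 (adjust -10): 49 + -10 = 39
  Event 9 (sale 5): sell min(5,39)=5. stock: 39 - 5 = 34. total_sold = 22
  Event 10 (sale 17): sell min(17,34)=17. stock: 34 - 17 = 17. total_sold = 39
  Event 11 (sale 16): sell min(16,17)=16. stock: 17 - 16 = 1. total_sold = 55
  Event 12 (adjust -6): 1 + -6 = 0 (clamped to 0)
  Event 13 (sale 23): sell min(23,0)=0. stock: 0 - 0 = 0. total_sold = 55
  Event 14 (sale 13): sell min(13,0)=0. stock: 0 - 0 = 0. total_sold = 55
  Event 15 (restock 12): 0 + 12 = 12
  Event 16 (sale 18): sell min(18,12)=12. stock: 12 - 12 = 0. total_sold = 67
Final: stock = 0, total_sold = 67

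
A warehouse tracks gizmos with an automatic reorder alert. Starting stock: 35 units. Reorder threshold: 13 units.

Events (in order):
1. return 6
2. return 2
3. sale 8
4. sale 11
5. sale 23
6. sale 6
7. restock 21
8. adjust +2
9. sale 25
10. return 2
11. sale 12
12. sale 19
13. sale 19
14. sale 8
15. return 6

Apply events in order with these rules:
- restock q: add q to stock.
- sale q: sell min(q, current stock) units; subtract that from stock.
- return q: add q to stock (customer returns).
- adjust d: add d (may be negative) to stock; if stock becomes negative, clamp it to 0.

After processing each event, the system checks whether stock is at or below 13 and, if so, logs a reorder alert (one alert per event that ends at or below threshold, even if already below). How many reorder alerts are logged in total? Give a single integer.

Answer: 9

Derivation:
Processing events:
Start: stock = 35
  Event 1 (return 6): 35 + 6 = 41
  Event 2 (return 2): 41 + 2 = 43
  Event 3 (sale 8): sell min(8,43)=8. stock: 43 - 8 = 35. total_sold = 8
  Event 4 (sale 11): sell min(11,35)=11. stock: 35 - 11 = 24. total_sold = 19
  Event 5 (sale 23): sell min(23,24)=23. stock: 24 - 23 = 1. total_sold = 42
  Event 6 (sale 6): sell min(6,1)=1. stock: 1 - 1 = 0. total_sold = 43
  Event 7 (restock 21): 0 + 21 = 21
  Event 8 (adjust +2): 21 + 2 = 23
  Event 9 (sale 25): sell min(25,23)=23. stock: 23 - 23 = 0. total_sold = 66
  Event 10 (return 2): 0 + 2 = 2
  Event 11 (sale 12): sell min(12,2)=2. stock: 2 - 2 = 0. total_sold = 68
  Event 12 (sale 19): sell min(19,0)=0. stock: 0 - 0 = 0. total_sold = 68
  Event 13 (sale 19): sell min(19,0)=0. stock: 0 - 0 = 0. total_sold = 68
  Event 14 (sale 8): sell min(8,0)=0. stock: 0 - 0 = 0. total_sold = 68
  Event 15 (return 6): 0 + 6 = 6
Final: stock = 6, total_sold = 68

Checking against threshold 13:
  After event 1: stock=41 > 13
  After event 2: stock=43 > 13
  After event 3: stock=35 > 13
  After event 4: stock=24 > 13
  After event 5: stock=1 <= 13 -> ALERT
  After event 6: stock=0 <= 13 -> ALERT
  After event 7: stock=21 > 13
  After event 8: stock=23 > 13
  After event 9: stock=0 <= 13 -> ALERT
  After event 10: stock=2 <= 13 -> ALERT
  After event 11: stock=0 <= 13 -> ALERT
  After event 12: stock=0 <= 13 -> ALERT
  After event 13: stock=0 <= 13 -> ALERT
  After event 14: stock=0 <= 13 -> ALERT
  After event 15: stock=6 <= 13 -> ALERT
Alert events: [5, 6, 9, 10, 11, 12, 13, 14, 15]. Count = 9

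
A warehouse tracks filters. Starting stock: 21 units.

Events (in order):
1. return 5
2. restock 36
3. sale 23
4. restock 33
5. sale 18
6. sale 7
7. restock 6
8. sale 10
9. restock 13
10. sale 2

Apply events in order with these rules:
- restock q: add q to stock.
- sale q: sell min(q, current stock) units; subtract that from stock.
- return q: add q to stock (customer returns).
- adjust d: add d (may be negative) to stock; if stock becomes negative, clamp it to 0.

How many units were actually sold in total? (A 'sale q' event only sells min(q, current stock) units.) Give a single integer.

Processing events:
Start: stock = 21
  Event 1 (return 5): 21 + 5 = 26
  Event 2 (restock 36): 26 + 36 = 62
  Event 3 (sale 23): sell min(23,62)=23. stock: 62 - 23 = 39. total_sold = 23
  Event 4 (restock 33): 39 + 33 = 72
  Event 5 (sale 18): sell min(18,72)=18. stock: 72 - 18 = 54. total_sold = 41
  Event 6 (sale 7): sell min(7,54)=7. stock: 54 - 7 = 47. total_sold = 48
  Event 7 (restock 6): 47 + 6 = 53
  Event 8 (sale 10): sell min(10,53)=10. stock: 53 - 10 = 43. total_sold = 58
  Event 9 (restock 13): 43 + 13 = 56
  Event 10 (sale 2): sell min(2,56)=2. stock: 56 - 2 = 54. total_sold = 60
Final: stock = 54, total_sold = 60

Answer: 60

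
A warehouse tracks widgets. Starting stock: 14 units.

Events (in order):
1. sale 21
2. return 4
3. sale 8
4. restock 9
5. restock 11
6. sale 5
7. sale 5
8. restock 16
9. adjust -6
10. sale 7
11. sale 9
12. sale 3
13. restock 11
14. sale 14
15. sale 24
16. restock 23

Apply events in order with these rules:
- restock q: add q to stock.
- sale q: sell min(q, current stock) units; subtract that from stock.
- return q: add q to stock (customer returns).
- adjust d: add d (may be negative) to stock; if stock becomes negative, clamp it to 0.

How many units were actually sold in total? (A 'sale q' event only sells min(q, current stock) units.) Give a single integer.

Answer: 59

Derivation:
Processing events:
Start: stock = 14
  Event 1 (sale 21): sell min(21,14)=14. stock: 14 - 14 = 0. total_sold = 14
  Event 2 (return 4): 0 + 4 = 4
  Event 3 (sale 8): sell min(8,4)=4. stock: 4 - 4 = 0. total_sold = 18
  Event 4 (restock 9): 0 + 9 = 9
  Event 5 (restock 11): 9 + 11 = 20
  Event 6 (sale 5): sell min(5,20)=5. stock: 20 - 5 = 15. total_sold = 23
  Event 7 (sale 5): sell min(5,15)=5. stock: 15 - 5 = 10. total_sold = 28
  Event 8 (restock 16): 10 + 16 = 26
  Event 9 (adjust -6): 26 + -6 = 20
  Event 10 (sale 7): sell min(7,20)=7. stock: 20 - 7 = 13. total_sold = 35
  Event 11 (sale 9): sell min(9,13)=9. stock: 13 - 9 = 4. total_sold = 44
  Event 12 (sale 3): sell min(3,4)=3. stock: 4 - 3 = 1. total_sold = 47
  Event 13 (restock 11): 1 + 11 = 12
  Event 14 (sale 14): sell min(14,12)=12. stock: 12 - 12 = 0. total_sold = 59
  Event 15 (sale 24): sell min(24,0)=0. stock: 0 - 0 = 0. total_sold = 59
  Event 16 (restock 23): 0 + 23 = 23
Final: stock = 23, total_sold = 59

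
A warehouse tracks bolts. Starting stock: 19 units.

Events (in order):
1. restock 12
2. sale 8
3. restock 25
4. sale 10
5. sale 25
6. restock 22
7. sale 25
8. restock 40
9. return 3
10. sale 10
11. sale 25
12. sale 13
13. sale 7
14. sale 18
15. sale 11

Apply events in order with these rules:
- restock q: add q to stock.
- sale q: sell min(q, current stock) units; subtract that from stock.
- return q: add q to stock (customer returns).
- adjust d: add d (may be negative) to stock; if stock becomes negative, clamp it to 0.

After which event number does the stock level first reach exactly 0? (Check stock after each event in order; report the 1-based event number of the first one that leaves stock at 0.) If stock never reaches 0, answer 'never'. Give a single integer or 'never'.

Answer: 13

Derivation:
Processing events:
Start: stock = 19
  Event 1 (restock 12): 19 + 12 = 31
  Event 2 (sale 8): sell min(8,31)=8. stock: 31 - 8 = 23. total_sold = 8
  Event 3 (restock 25): 23 + 25 = 48
  Event 4 (sale 10): sell min(10,48)=10. stock: 48 - 10 = 38. total_sold = 18
  Event 5 (sale 25): sell min(25,38)=25. stock: 38 - 25 = 13. total_sold = 43
  Event 6 (restock 22): 13 + 22 = 35
  Event 7 (sale 25): sell min(25,35)=25. stock: 35 - 25 = 10. total_sold = 68
  Event 8 (restock 40): 10 + 40 = 50
  Event 9 (return 3): 50 + 3 = 53
  Event 10 (sale 10): sell min(10,53)=10. stock: 53 - 10 = 43. total_sold = 78
  Event 11 (sale 25): sell min(25,43)=25. stock: 43 - 25 = 18. total_sold = 103
  Event 12 (sale 13): sell min(13,18)=13. stock: 18 - 13 = 5. total_sold = 116
  Event 13 (sale 7): sell min(7,5)=5. stock: 5 - 5 = 0. total_sold = 121
  Event 14 (sale 18): sell min(18,0)=0. stock: 0 - 0 = 0. total_sold = 121
  Event 15 (sale 11): sell min(11,0)=0. stock: 0 - 0 = 0. total_sold = 121
Final: stock = 0, total_sold = 121

First zero at event 13.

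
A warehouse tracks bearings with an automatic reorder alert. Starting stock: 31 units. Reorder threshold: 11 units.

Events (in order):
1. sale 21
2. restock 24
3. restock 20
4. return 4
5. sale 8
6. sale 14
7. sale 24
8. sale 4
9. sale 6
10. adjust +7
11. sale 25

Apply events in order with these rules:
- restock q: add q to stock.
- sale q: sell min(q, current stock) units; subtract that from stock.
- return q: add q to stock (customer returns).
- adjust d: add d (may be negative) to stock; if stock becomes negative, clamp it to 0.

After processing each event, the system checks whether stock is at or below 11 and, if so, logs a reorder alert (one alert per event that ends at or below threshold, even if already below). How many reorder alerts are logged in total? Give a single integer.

Processing events:
Start: stock = 31
  Event 1 (sale 21): sell min(21,31)=21. stock: 31 - 21 = 10. total_sold = 21
  Event 2 (restock 24): 10 + 24 = 34
  Event 3 (restock 20): 34 + 20 = 54
  Event 4 (return 4): 54 + 4 = 58
  Event 5 (sale 8): sell min(8,58)=8. stock: 58 - 8 = 50. total_sold = 29
  Event 6 (sale 14): sell min(14,50)=14. stock: 50 - 14 = 36. total_sold = 43
  Event 7 (sale 24): sell min(24,36)=24. stock: 36 - 24 = 12. total_sold = 67
  Event 8 (sale 4): sell min(4,12)=4. stock: 12 - 4 = 8. total_sold = 71
  Event 9 (sale 6): sell min(6,8)=6. stock: 8 - 6 = 2. total_sold = 77
  Event 10 (adjust +7): 2 + 7 = 9
  Event 11 (sale 25): sell min(25,9)=9. stock: 9 - 9 = 0. total_sold = 86
Final: stock = 0, total_sold = 86

Checking against threshold 11:
  After event 1: stock=10 <= 11 -> ALERT
  After event 2: stock=34 > 11
  After event 3: stock=54 > 11
  After event 4: stock=58 > 11
  After event 5: stock=50 > 11
  After event 6: stock=36 > 11
  After event 7: stock=12 > 11
  After event 8: stock=8 <= 11 -> ALERT
  After event 9: stock=2 <= 11 -> ALERT
  After event 10: stock=9 <= 11 -> ALERT
  After event 11: stock=0 <= 11 -> ALERT
Alert events: [1, 8, 9, 10, 11]. Count = 5

Answer: 5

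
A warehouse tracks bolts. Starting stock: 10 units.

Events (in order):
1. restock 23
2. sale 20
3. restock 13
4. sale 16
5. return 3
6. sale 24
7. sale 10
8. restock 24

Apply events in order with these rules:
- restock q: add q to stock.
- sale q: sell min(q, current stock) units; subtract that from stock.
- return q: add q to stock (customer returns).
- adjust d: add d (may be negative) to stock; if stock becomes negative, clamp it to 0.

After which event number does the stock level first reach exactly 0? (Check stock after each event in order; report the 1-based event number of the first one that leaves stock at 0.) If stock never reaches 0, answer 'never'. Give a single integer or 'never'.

Answer: 6

Derivation:
Processing events:
Start: stock = 10
  Event 1 (restock 23): 10 + 23 = 33
  Event 2 (sale 20): sell min(20,33)=20. stock: 33 - 20 = 13. total_sold = 20
  Event 3 (restock 13): 13 + 13 = 26
  Event 4 (sale 16): sell min(16,26)=16. stock: 26 - 16 = 10. total_sold = 36
  Event 5 (return 3): 10 + 3 = 13
  Event 6 (sale 24): sell min(24,13)=13. stock: 13 - 13 = 0. total_sold = 49
  Event 7 (sale 10): sell min(10,0)=0. stock: 0 - 0 = 0. total_sold = 49
  Event 8 (restock 24): 0 + 24 = 24
Final: stock = 24, total_sold = 49

First zero at event 6.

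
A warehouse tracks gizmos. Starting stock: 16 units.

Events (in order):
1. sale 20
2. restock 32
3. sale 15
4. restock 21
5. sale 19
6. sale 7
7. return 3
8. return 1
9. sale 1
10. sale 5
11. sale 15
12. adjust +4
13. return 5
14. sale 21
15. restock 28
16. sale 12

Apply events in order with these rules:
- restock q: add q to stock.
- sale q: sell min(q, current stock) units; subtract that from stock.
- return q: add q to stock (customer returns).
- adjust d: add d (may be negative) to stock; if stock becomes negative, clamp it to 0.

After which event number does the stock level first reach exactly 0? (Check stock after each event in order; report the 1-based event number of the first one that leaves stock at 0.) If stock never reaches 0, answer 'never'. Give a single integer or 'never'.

Processing events:
Start: stock = 16
  Event 1 (sale 20): sell min(20,16)=16. stock: 16 - 16 = 0. total_sold = 16
  Event 2 (restock 32): 0 + 32 = 32
  Event 3 (sale 15): sell min(15,32)=15. stock: 32 - 15 = 17. total_sold = 31
  Event 4 (restock 21): 17 + 21 = 38
  Event 5 (sale 19): sell min(19,38)=19. stock: 38 - 19 = 19. total_sold = 50
  Event 6 (sale 7): sell min(7,19)=7. stock: 19 - 7 = 12. total_sold = 57
  Event 7 (return 3): 12 + 3 = 15
  Event 8 (return 1): 15 + 1 = 16
  Event 9 (sale 1): sell min(1,16)=1. stock: 16 - 1 = 15. total_sold = 58
  Event 10 (sale 5): sell min(5,15)=5. stock: 15 - 5 = 10. total_sold = 63
  Event 11 (sale 15): sell min(15,10)=10. stock: 10 - 10 = 0. total_sold = 73
  Event 12 (adjust +4): 0 + 4 = 4
  Event 13 (return 5): 4 + 5 = 9
  Event 14 (sale 21): sell min(21,9)=9. stock: 9 - 9 = 0. total_sold = 82
  Event 15 (restock 28): 0 + 28 = 28
  Event 16 (sale 12): sell min(12,28)=12. stock: 28 - 12 = 16. total_sold = 94
Final: stock = 16, total_sold = 94

First zero at event 1.

Answer: 1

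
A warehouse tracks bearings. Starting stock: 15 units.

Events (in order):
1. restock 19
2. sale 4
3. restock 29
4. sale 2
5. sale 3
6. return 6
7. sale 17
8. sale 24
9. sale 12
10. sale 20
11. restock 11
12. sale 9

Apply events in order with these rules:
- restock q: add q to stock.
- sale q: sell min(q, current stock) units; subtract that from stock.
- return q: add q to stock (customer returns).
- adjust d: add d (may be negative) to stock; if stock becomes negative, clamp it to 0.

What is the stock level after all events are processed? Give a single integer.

Processing events:
Start: stock = 15
  Event 1 (restock 19): 15 + 19 = 34
  Event 2 (sale 4): sell min(4,34)=4. stock: 34 - 4 = 30. total_sold = 4
  Event 3 (restock 29): 30 + 29 = 59
  Event 4 (sale 2): sell min(2,59)=2. stock: 59 - 2 = 57. total_sold = 6
  Event 5 (sale 3): sell min(3,57)=3. stock: 57 - 3 = 54. total_sold = 9
  Event 6 (return 6): 54 + 6 = 60
  Event 7 (sale 17): sell min(17,60)=17. stock: 60 - 17 = 43. total_sold = 26
  Event 8 (sale 24): sell min(24,43)=24. stock: 43 - 24 = 19. total_sold = 50
  Event 9 (sale 12): sell min(12,19)=12. stock: 19 - 12 = 7. total_sold = 62
  Event 10 (sale 20): sell min(20,7)=7. stock: 7 - 7 = 0. total_sold = 69
  Event 11 (restock 11): 0 + 11 = 11
  Event 12 (sale 9): sell min(9,11)=9. stock: 11 - 9 = 2. total_sold = 78
Final: stock = 2, total_sold = 78

Answer: 2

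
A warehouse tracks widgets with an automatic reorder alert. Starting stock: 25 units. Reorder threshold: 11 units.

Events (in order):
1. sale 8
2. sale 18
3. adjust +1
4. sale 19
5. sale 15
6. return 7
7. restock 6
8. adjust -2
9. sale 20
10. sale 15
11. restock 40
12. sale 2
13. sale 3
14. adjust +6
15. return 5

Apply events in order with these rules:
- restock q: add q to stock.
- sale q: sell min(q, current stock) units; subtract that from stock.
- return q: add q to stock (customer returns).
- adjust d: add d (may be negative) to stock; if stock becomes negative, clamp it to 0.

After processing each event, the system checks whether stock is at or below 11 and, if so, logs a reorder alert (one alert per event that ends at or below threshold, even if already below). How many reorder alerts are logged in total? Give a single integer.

Answer: 8

Derivation:
Processing events:
Start: stock = 25
  Event 1 (sale 8): sell min(8,25)=8. stock: 25 - 8 = 17. total_sold = 8
  Event 2 (sale 18): sell min(18,17)=17. stock: 17 - 17 = 0. total_sold = 25
  Event 3 (adjust +1): 0 + 1 = 1
  Event 4 (sale 19): sell min(19,1)=1. stock: 1 - 1 = 0. total_sold = 26
  Event 5 (sale 15): sell min(15,0)=0. stock: 0 - 0 = 0. total_sold = 26
  Event 6 (return 7): 0 + 7 = 7
  Event 7 (restock 6): 7 + 6 = 13
  Event 8 (adjust -2): 13 + -2 = 11
  Event 9 (sale 20): sell min(20,11)=11. stock: 11 - 11 = 0. total_sold = 37
  Event 10 (sale 15): sell min(15,0)=0. stock: 0 - 0 = 0. total_sold = 37
  Event 11 (restock 40): 0 + 40 = 40
  Event 12 (sale 2): sell min(2,40)=2. stock: 40 - 2 = 38. total_sold = 39
  Event 13 (sale 3): sell min(3,38)=3. stock: 38 - 3 = 35. total_sold = 42
  Event 14 (adjust +6): 35 + 6 = 41
  Event 15 (return 5): 41 + 5 = 46
Final: stock = 46, total_sold = 42

Checking against threshold 11:
  After event 1: stock=17 > 11
  After event 2: stock=0 <= 11 -> ALERT
  After event 3: stock=1 <= 11 -> ALERT
  After event 4: stock=0 <= 11 -> ALERT
  After event 5: stock=0 <= 11 -> ALERT
  After event 6: stock=7 <= 11 -> ALERT
  After event 7: stock=13 > 11
  After event 8: stock=11 <= 11 -> ALERT
  After event 9: stock=0 <= 11 -> ALERT
  After event 10: stock=0 <= 11 -> ALERT
  After event 11: stock=40 > 11
  After event 12: stock=38 > 11
  After event 13: stock=35 > 11
  After event 14: stock=41 > 11
  After event 15: stock=46 > 11
Alert events: [2, 3, 4, 5, 6, 8, 9, 10]. Count = 8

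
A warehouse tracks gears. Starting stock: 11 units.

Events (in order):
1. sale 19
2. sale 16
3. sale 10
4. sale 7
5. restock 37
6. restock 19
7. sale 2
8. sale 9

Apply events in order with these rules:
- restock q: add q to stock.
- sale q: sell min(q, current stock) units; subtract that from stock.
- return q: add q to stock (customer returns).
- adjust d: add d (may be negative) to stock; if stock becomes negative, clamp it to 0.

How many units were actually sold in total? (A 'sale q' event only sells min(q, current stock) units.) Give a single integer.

Processing events:
Start: stock = 11
  Event 1 (sale 19): sell min(19,11)=11. stock: 11 - 11 = 0. total_sold = 11
  Event 2 (sale 16): sell min(16,0)=0. stock: 0 - 0 = 0. total_sold = 11
  Event 3 (sale 10): sell min(10,0)=0. stock: 0 - 0 = 0. total_sold = 11
  Event 4 (sale 7): sell min(7,0)=0. stock: 0 - 0 = 0. total_sold = 11
  Event 5 (restock 37): 0 + 37 = 37
  Event 6 (restock 19): 37 + 19 = 56
  Event 7 (sale 2): sell min(2,56)=2. stock: 56 - 2 = 54. total_sold = 13
  Event 8 (sale 9): sell min(9,54)=9. stock: 54 - 9 = 45. total_sold = 22
Final: stock = 45, total_sold = 22

Answer: 22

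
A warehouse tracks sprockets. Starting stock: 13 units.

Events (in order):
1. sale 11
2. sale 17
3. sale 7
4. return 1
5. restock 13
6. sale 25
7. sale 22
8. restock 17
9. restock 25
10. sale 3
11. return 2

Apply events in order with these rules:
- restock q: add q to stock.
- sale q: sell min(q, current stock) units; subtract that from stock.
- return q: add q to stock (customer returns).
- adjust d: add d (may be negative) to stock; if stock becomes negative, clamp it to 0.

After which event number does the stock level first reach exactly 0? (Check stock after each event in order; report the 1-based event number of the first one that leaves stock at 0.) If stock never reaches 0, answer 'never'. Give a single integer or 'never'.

Processing events:
Start: stock = 13
  Event 1 (sale 11): sell min(11,13)=11. stock: 13 - 11 = 2. total_sold = 11
  Event 2 (sale 17): sell min(17,2)=2. stock: 2 - 2 = 0. total_sold = 13
  Event 3 (sale 7): sell min(7,0)=0. stock: 0 - 0 = 0. total_sold = 13
  Event 4 (return 1): 0 + 1 = 1
  Event 5 (restock 13): 1 + 13 = 14
  Event 6 (sale 25): sell min(25,14)=14. stock: 14 - 14 = 0. total_sold = 27
  Event 7 (sale 22): sell min(22,0)=0. stock: 0 - 0 = 0. total_sold = 27
  Event 8 (restock 17): 0 + 17 = 17
  Event 9 (restock 25): 17 + 25 = 42
  Event 10 (sale 3): sell min(3,42)=3. stock: 42 - 3 = 39. total_sold = 30
  Event 11 (return 2): 39 + 2 = 41
Final: stock = 41, total_sold = 30

First zero at event 2.

Answer: 2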